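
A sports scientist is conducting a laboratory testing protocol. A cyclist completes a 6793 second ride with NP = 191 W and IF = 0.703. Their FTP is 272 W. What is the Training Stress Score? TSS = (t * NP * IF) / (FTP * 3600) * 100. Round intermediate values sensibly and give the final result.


t * NP * IF = 6793 * 191 * 0.703 = 912116.489
FTP * 3600 = 979200
TSS = (912116.489 / 979200) * 100 = 93.15

93.15 TSS


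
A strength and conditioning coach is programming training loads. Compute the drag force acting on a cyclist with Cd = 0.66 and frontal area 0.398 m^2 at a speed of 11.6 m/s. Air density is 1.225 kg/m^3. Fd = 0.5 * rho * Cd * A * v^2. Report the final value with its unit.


Step 1: v^2 = 134.56
Step 2: Fd = 0.5 * 1.225 * 0.66 * 0.398 * 134.56
= 21.65 N

21.65 N


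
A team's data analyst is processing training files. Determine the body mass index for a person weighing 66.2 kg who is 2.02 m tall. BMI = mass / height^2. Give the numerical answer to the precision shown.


BMI = mass / height^2
= 66.2 / 2.02^2
= 66.2 / 4.0804
= 16.22 kg/m^2

16.22 kg/m^2


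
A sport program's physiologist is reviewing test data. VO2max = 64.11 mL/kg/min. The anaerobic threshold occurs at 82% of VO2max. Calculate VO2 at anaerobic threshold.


AT fraction = 82 / 100 = 0.82
AT VO2 = 64.11 * 0.82
= 52.57 mL/kg/min

52.57 mL/kg/min


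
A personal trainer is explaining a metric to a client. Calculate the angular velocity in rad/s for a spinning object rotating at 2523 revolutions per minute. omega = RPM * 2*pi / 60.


omega = RPM * 2*pi / 60
= 2523 * 6.28318531 / 60
= 264.208 rad/s

264.208 rad/s


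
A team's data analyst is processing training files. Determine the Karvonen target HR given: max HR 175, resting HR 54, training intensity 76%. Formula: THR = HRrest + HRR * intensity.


HRR = HRmax - HRrest = 175 - 54 = 121
THR = 54 + 121 * 0.76
= 145.96 bpm

145.96 bpm


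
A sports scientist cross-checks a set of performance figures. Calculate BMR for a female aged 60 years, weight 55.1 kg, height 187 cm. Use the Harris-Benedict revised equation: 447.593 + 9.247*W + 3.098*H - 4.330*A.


Substituting values:
W term = 9.247 * 55.1 = 509.5097
H term = 3.098 * 187 = 579.326
A term = 4.330 * 60 = 259.8
BMR = 1276.63 kcal/day

1276.63 kcal/day


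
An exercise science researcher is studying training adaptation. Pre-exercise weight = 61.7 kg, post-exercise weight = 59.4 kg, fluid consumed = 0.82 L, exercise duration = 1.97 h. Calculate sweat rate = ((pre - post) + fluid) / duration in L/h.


Weight loss = 61.7 - 59.4 = 2.3 kg (approx L)
Total sweat = 2.3 + 0.82 = 3.12 L
Sweat rate = 3.12 / 1.97 = 1.584 L/h

1.584 L/h


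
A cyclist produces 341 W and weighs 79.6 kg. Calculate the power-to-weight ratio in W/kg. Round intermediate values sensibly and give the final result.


P/W = power / mass
= 341 / 79.6
= 4.284 W/kg

4.284 W/kg


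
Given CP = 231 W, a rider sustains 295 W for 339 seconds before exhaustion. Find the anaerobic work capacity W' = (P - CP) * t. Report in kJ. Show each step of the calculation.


Excess power = 295 - 231 = 64 W
Work above CP = 64 * 339 = 21696 J
W' = 21.696 kJ

21.696 kJ


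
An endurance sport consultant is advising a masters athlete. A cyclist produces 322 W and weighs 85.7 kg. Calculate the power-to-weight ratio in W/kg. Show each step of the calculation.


P/W = power / mass
= 322 / 85.7
= 3.757 W/kg

3.757 W/kg


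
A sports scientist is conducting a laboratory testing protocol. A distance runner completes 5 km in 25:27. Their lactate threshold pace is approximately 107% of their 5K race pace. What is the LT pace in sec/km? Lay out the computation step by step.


Convert to seconds: 25 min 27 s = 1527 s
Pace per km = 1527 / 5 = 305.4 s/km
LT pace = 305.4 * 1.07 = 326.78 s/km

326.78 s/km


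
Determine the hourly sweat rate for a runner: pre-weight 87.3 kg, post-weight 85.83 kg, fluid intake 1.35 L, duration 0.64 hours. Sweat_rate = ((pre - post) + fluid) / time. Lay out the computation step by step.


Mass lost = 87.3 - 85.83 = 1.47 kg
Add fluid consumed: 1.47 + 1.35 = 2.82 L total sweat
Sweat rate = 2.82 / 0.64 = 4.406 L/h

4.406 L/h


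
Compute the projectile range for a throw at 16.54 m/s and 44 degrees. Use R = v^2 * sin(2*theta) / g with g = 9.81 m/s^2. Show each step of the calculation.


Two times the angle = 88 degrees
sin(88) = 0.999391
R = 273.5716 * 0.999391 / 9.81 = 27.87 m

27.87 m


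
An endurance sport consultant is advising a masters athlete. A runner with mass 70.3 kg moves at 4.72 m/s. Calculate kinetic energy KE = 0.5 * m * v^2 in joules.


v^2 = 4.72^2 = 22.2784
KE = 0.5 * 70.3 * 22.2784
= 783.09 J

783.09 J


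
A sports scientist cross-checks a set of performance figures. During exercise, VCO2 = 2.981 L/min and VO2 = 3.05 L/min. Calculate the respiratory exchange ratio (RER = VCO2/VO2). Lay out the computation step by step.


RER = VCO2 / VO2
= 2.981 / 3.05
= 0.9774

0.9774


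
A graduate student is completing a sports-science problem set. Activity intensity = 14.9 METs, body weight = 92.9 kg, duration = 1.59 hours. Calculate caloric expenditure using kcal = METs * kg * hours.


kcal = 14.9 * 92.9 * 1.59
= 1384.21 * 1.59
= 2200.89 kcal

2200.89 kcal


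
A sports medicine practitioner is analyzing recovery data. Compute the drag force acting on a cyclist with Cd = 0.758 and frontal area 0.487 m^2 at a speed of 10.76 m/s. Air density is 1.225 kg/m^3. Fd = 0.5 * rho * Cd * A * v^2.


Step 1: v^2 = 115.7776
Step 2: Fd = 0.5 * 1.225 * 0.758 * 0.487 * 115.7776
= 26.178 N

26.178 N


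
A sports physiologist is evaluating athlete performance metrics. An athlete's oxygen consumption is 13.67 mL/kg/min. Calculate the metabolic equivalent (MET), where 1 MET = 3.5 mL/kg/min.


MET = VO2 / 3.5
= 13.67 / 3.5
= 3.91 METs

3.91 METs


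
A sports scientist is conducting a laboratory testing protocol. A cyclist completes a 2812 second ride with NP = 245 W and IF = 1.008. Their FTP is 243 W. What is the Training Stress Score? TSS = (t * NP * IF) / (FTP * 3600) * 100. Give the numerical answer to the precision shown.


t * NP * IF = 2812 * 245 * 1.008 = 694451.52
FTP * 3600 = 874800
TSS = (694451.52 / 874800) * 100 = 79.38

79.38 TSS


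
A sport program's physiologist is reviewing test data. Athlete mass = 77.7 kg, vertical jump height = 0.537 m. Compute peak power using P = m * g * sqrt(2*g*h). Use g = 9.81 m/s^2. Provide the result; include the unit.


sqrt(2 * 9.81 * 0.537) = sqrt(10.53594) = 3.245911 m/s
P = 77.7 * 9.81 * 3.245911
= 2474.15 W

2474.15 W


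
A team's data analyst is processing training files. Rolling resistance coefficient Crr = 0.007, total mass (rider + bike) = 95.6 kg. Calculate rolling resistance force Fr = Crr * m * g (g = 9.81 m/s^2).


Fr = Crr * m * g
= 0.007 * 95.6 * 9.81
= 6.565 N

6.565 N


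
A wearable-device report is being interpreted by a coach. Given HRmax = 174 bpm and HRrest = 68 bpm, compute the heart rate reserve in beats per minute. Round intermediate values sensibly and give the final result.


Heart rate reserve = maximum HR minus resting HR
HRR = 174 - 68 = 106 bpm

106 bpm


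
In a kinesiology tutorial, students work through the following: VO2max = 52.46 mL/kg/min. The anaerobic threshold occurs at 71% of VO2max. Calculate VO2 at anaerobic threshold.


AT fraction = 71 / 100 = 0.71
AT VO2 = 52.46 * 0.71
= 37.25 mL/kg/min

37.25 mL/kg/min


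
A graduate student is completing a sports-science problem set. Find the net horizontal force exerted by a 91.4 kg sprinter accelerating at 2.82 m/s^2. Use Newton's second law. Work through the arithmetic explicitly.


Newton's second law: F = m * a
F = 91.4 * 2.82 = 257.75 N

257.75 N


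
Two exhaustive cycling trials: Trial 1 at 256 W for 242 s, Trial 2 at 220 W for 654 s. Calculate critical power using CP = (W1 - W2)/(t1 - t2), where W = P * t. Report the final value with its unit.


W1 = 256 * 242 = 61952 J
W2 = 220 * 654 = 143880 J
CP = (61952 - 143880) / (242 - 654)
= -81928 / -412
= 198.85 W

198.85 W


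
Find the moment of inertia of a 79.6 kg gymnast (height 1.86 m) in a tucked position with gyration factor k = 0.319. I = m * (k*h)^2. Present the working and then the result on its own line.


Radius of gyration = 0.319 * 1.86 = 0.59334 m
I = 79.6 * 0.59334^2
= 79.6 * 0.352052
= 28.023 kg*m^2

28.023 kg*m^2


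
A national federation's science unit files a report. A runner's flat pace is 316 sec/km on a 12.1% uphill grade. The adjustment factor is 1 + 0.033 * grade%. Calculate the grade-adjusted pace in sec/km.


Factor = 1 + 0.033 * 12.1 = 1.3993
Adjusted pace = 316 * 1.3993
= 442.18 sec/km

442.18 s/km


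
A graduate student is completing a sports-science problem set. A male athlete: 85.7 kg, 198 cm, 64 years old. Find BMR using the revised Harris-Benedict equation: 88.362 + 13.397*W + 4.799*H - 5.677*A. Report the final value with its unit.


Intercept = 88.362
Weight contribution = 13.397 * 85.7 = 1148.1229
Height contribution = 4.799 * 198 = 950.202
Age contribution = 5.677 * 64 = 363.328
BMR = 88.362 + 1148.1229 + 950.202 - 363.328
= 1823.36 kcal/day

1823.36 kcal/day


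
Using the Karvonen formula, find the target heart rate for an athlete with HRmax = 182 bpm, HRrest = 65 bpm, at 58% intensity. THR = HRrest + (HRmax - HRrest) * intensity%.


HRR = 182 - 65 = 117
THR = 65 + 117 * 0.58
= 65 + 67.86
= 132.86 bpm

132.86 bpm


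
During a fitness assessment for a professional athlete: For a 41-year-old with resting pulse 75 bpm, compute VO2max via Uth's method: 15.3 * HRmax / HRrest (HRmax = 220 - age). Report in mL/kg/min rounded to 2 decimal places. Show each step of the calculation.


Step 1: HRmax = 220 - 41 = 179 bpm
Step 2: Ratio = 179 / 75 = 2.3867
Step 3: VO2max = 15.3 * 2.3867 = 36.52 mL/kg/min

36.52 mL/kg/min


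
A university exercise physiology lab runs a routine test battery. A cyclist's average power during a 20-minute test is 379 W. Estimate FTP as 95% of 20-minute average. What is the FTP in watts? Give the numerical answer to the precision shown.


FTP = 20-min power * 0.95
= 379 * 0.95
= 360.05 W

360.05 W


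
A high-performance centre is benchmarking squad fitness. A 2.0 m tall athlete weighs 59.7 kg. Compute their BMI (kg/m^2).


height^2 = 4.0 m^2
BMI = 59.7 / 4.0 = 14.93 kg/m^2

14.93 kg/m^2


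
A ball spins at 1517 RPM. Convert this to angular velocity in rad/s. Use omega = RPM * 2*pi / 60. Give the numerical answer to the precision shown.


omega = 1517 * 2 * pi / 60
= 1517 * 6.28318531 / 60
= 9531.592 / 60
= 158.86 rad/s

158.86 rad/s


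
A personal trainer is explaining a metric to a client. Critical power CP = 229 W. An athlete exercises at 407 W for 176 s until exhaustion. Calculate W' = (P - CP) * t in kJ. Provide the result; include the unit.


P - CP = 407 - 229 = 178 W
W' = 178 * 176 = 31328 J
= 31328 / 1000 = 31.328 kJ

31.328 kJ


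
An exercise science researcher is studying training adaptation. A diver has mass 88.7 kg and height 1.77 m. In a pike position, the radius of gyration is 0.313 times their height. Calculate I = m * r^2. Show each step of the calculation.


r = 0.313 * 1.77 = 0.55401 m
I = m * r^2 = 88.7 * 0.306927 = 27.224 kg*m^2

27.224 kg*m^2


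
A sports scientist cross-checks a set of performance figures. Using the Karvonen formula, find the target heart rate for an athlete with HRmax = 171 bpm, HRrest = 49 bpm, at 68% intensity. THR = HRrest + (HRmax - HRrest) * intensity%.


HRR = 171 - 49 = 122
THR = 49 + 122 * 0.68
= 49 + 82.96
= 131.96 bpm

131.96 bpm


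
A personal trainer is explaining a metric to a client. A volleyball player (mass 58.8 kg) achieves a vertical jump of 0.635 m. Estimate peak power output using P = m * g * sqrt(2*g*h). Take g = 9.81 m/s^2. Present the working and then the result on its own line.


2 * g * h = 2 * 9.81 * 0.635 = 12.4587
sqrt(12.4587) = 3.529688 m/s
P = 58.8 * 9.81 * 3.529688 = 2036.02 W

2036.02 W


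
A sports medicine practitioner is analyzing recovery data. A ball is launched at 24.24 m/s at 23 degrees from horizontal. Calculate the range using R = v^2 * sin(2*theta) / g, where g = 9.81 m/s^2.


sin(2 * 23) = sin(46) = 0.71934
v^2 = 24.24^2 = 587.5776
R = 587.5776 * 0.71934 / 9.81
= 43.085 m

43.085 m


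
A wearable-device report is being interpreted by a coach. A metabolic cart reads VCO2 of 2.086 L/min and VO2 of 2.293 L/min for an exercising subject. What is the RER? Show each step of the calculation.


RER = VCO2 / VO2 = 2.086 / 2.293 = 0.9097

0.9097


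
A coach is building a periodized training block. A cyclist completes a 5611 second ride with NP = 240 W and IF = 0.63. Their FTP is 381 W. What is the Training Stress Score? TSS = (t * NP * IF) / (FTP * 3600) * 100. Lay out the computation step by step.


t * NP * IF = 5611 * 240 * 0.63 = 848383.2
FTP * 3600 = 1371600
TSS = (848383.2 / 1371600) * 100 = 61.85

61.85 TSS


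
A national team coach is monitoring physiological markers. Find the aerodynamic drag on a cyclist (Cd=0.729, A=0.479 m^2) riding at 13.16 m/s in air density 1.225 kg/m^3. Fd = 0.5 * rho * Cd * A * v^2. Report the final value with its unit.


Fd = 0.5 * 1.225 * 0.729 * 0.479 * 13.16^2
= 0.5 * 1.225 * 0.729 * 0.479 * 173.1856
= 37.041 N

37.041 N


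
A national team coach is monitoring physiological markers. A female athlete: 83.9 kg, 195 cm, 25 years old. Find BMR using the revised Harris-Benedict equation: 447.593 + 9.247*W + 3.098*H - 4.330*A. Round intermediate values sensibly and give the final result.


Intercept = 447.593
Weight contribution = 9.247 * 83.9 = 775.8233
Height contribution = 3.098 * 195 = 604.11
Age contribution = 4.33 * 25 = 108.25
BMR = 447.593 + 775.8233 + 604.11 - 108.25
= 1719.28 kcal/day

1719.28 kcal/day


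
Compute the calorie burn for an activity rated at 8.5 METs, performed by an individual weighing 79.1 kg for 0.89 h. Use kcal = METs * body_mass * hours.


Product of METs and mass = 8.5 * 79.1 = 672.35
Total kcal = 672.35 * 0.89 = 598.39 kcal

598.39 kcal


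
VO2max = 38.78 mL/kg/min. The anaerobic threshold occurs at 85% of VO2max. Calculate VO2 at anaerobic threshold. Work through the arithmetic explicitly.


AT fraction = 85 / 100 = 0.85
AT VO2 = 38.78 * 0.85
= 32.96 mL/kg/min

32.96 mL/kg/min


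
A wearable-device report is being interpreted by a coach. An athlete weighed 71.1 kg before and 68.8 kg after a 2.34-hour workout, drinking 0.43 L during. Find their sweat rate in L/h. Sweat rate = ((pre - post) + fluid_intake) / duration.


Body mass change = 2.3 kg
Total sweat loss = 2.3 + 0.43 = 2.73 L
Rate = 2.73 / 2.34 = 1.167 L/h

1.167 L/h


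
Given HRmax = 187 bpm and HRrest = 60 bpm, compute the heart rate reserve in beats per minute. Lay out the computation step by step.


Heart rate reserve = maximum HR minus resting HR
HRR = 187 - 60 = 127 bpm

127 bpm


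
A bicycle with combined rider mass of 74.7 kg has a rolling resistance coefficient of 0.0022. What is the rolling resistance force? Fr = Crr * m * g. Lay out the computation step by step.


Fr = 0.0022 * 74.7 * 9.81
= 0.16434 * 9.81
= 1.612 N

1.612 N


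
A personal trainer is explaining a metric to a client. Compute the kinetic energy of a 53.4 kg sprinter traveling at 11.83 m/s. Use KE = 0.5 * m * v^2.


Velocity squared = 139.9489
KE = 0.5 * 53.4 * 139.9489 = 3736.64 J

3736.64 J


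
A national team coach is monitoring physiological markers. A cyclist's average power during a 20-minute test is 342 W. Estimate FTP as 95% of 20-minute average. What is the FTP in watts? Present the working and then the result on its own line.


FTP = 20-min power * 0.95
= 342 * 0.95
= 324.9 W

324.9 W


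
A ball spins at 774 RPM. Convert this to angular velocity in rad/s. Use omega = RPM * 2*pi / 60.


omega = 774 * 2 * pi / 60
= 774 * 6.28318531 / 60
= 4863.185 / 60
= 81.053 rad/s

81.053 rad/s


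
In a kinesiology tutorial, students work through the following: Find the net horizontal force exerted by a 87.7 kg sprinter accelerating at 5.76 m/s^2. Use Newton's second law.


Newton's second law: F = m * a
F = 87.7 * 5.76 = 505.15 N

505.15 N


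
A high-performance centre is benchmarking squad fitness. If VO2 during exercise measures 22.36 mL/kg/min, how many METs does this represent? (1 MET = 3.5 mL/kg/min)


METs = VO2 / 3.5 = 22.36 / 3.5 = 6.39

6.39 METs


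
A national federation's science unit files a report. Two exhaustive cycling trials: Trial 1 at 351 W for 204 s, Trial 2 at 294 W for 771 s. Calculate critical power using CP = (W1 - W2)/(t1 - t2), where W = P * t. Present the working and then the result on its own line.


W1 = 351 * 204 = 71604 J
W2 = 294 * 771 = 226674 J
CP = (71604 - 226674) / (204 - 771)
= -155070 / -567
= 273.49 W

273.49 W


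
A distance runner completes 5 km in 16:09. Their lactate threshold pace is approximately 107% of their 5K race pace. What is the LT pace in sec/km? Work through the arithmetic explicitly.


Convert to seconds: 16 min 9 s = 969 s
Pace per km = 969 / 5 = 193.8 s/km
LT pace = 193.8 * 1.07 = 207.37 s/km

207.37 s/km


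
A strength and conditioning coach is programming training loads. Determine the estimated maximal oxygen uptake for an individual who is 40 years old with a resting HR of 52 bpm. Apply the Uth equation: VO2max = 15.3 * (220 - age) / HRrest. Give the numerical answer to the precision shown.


HRmax = 220 - 40 = 180
VO2max = 15.3 * (180 / 52)
= 15.3 * 3.4615
= 52.96 mL/kg/min

52.96 mL/kg/min


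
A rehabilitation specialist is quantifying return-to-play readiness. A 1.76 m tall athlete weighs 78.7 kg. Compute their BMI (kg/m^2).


height^2 = 3.0976 m^2
BMI = 78.7 / 3.0976 = 25.41 kg/m^2

25.41 kg/m^2


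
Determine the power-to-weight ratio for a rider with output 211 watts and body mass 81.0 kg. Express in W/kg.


P/W = 211 / 81.0 = 2.605 W/kg

2.605 W/kg


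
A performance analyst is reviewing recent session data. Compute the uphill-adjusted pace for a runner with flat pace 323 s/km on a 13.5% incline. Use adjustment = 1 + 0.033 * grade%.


Adjustment factor = 1 + 0.033 * 13.5 = 1.4455
Grade-adjusted pace = 323 * 1.4455 = 466.9 s/km

466.9 s/km


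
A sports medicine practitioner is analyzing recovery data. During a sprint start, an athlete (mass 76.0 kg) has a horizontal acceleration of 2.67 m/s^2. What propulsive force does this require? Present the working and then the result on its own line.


Propulsive force = mass * acceleration
= 76.0 kg * 2.67 m/s^2
= 202.92 N

202.92 N


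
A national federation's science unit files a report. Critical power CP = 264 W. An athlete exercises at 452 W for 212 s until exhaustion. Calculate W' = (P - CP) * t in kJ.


P - CP = 452 - 264 = 188 W
W' = 188 * 212 = 39856 J
= 39856 / 1000 = 39.856 kJ

39.856 kJ


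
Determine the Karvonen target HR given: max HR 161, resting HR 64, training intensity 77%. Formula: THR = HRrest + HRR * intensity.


HRR = HRmax - HRrest = 161 - 64 = 97
THR = 64 + 97 * 0.77
= 138.69 bpm

138.69 bpm


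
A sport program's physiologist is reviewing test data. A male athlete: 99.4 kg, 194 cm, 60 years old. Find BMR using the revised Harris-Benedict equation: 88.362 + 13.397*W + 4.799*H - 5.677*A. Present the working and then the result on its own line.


Intercept = 88.362
Weight contribution = 13.397 * 99.4 = 1331.6618
Height contribution = 4.799 * 194 = 931.006
Age contribution = 5.677 * 60 = 340.62
BMR = 88.362 + 1331.6618 + 931.006 - 340.62
= 2010.41 kcal/day

2010.41 kcal/day


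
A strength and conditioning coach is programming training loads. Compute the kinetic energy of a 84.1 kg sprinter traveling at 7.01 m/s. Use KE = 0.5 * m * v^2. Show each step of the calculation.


Velocity squared = 49.1401
KE = 0.5 * 84.1 * 49.1401 = 2066.34 J

2066.34 J


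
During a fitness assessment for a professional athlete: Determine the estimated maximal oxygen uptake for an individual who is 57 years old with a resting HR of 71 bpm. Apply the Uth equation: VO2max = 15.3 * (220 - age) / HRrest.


HRmax = 220 - 57 = 163
VO2max = 15.3 * (163 / 71)
= 15.3 * 2.2958
= 35.13 mL/kg/min

35.13 mL/kg/min


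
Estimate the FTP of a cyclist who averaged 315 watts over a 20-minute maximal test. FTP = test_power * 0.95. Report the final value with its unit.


FTP = 315 * 0.95 = 299.25 W

299.25 W


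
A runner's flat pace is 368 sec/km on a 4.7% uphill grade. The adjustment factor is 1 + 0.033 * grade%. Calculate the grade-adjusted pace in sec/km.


Factor = 1 + 0.033 * 4.7 = 1.1551
Adjusted pace = 368 * 1.1551
= 425.08 sec/km

425.08 s/km


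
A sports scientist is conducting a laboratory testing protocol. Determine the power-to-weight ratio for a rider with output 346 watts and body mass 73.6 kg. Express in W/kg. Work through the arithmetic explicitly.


P/W = 346 / 73.6 = 4.701 W/kg

4.701 W/kg


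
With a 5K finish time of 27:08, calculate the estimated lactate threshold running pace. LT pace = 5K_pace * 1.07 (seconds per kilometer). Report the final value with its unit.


Race duration = 1628 s for 5 km
Average pace = 1628 / 5 = 325.6 s/km
LT pace = 325.6 * 1.07
= 348.39 s/km

348.39 s/km


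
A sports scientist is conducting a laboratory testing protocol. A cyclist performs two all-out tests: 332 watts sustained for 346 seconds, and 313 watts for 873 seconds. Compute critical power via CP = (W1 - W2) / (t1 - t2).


W1 = P1 * t1 = 332 * 346 = 114872 J
W2 = P2 * t2 = 313 * 873 = 273249 J
CP = (114872 - 273249) / (346 - 873)
= 300.53 W

300.53 W


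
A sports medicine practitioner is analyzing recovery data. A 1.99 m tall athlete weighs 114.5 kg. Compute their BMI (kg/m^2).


height^2 = 3.9601 m^2
BMI = 114.5 / 3.9601 = 28.91 kg/m^2

28.91 kg/m^2


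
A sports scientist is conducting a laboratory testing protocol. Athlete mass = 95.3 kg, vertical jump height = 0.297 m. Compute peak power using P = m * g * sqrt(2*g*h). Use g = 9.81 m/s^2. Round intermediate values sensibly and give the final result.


sqrt(2 * 9.81 * 0.297) = sqrt(5.82714) = 2.413947 m/s
P = 95.3 * 9.81 * 2.413947
= 2256.78 W

2256.78 W


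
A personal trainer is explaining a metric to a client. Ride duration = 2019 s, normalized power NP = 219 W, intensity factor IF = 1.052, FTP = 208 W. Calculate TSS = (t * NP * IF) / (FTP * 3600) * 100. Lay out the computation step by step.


Numerator = 2019 * 219 * 1.052 = 465153.372
Denominator = 208 * 3600 = 748800
TSS = 465153.372 / 748800 * 100
= 62.12

62.12 TSS


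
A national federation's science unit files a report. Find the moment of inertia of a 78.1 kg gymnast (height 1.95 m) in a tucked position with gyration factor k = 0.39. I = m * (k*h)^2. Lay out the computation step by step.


Radius of gyration = 0.39 * 1.95 = 0.7605 m
I = 78.1 * 0.7605^2
= 78.1 * 0.57836
= 45.17 kg*m^2

45.17 kg*m^2


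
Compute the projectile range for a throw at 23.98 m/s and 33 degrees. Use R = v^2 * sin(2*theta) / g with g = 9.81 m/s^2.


Two times the angle = 66 degrees
sin(66) = 0.913545
R = 575.0404 * 0.913545 / 9.81 = 53.55 m

53.55 m


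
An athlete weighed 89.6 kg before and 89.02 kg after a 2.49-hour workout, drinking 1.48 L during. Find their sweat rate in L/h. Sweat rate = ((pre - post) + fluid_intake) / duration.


Body mass change = 0.58 kg
Total sweat loss = 0.58 + 1.48 = 2.06 L
Rate = 2.06 / 2.49 = 0.827 L/h

0.827 L/h


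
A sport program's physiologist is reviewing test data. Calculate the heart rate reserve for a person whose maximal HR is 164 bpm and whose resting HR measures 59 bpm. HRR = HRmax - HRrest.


HRmax = 164 bpm
HRrest = 59 bpm
HRR = 164 - 59 = 105 bpm

105 bpm


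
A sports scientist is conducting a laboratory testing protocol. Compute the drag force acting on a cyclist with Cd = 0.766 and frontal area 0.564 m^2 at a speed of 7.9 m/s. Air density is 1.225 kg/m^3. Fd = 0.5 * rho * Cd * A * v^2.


Step 1: v^2 = 62.41
Step 2: Fd = 0.5 * 1.225 * 0.766 * 0.564 * 62.41
= 16.515 N

16.515 N


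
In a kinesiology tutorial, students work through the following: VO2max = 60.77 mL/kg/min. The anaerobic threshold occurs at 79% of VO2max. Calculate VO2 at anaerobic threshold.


AT fraction = 79 / 100 = 0.79
AT VO2 = 60.77 * 0.79
= 48.01 mL/kg/min

48.01 mL/kg/min


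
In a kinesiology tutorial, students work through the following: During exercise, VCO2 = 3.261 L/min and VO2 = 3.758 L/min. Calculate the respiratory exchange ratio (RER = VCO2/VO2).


RER = VCO2 / VO2
= 3.261 / 3.758
= 0.8677

0.8677


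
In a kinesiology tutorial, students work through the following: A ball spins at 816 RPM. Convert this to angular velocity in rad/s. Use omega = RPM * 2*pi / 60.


omega = 816 * 2 * pi / 60
= 816 * 6.28318531 / 60
= 5127.079 / 60
= 85.451 rad/s

85.451 rad/s


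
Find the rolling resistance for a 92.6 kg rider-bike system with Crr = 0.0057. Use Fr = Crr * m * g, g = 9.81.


m * g = 92.6 * 9.81 = 908.406 N
Fr = 0.0057 * 908.406 = 5.178 N

5.178 N


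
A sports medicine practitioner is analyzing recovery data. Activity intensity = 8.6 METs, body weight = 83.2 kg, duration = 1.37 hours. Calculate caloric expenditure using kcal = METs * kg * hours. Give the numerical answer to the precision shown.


kcal = 8.6 * 83.2 * 1.37
= 715.52 * 1.37
= 980.26 kcal

980.26 kcal


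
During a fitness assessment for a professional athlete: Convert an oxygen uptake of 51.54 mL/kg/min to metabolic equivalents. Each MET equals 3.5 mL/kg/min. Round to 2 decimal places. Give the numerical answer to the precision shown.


One MET = 3.5 mL/kg/min
Number of METs = 51.54 / 3.5
= 14.73 METs

14.73 METs


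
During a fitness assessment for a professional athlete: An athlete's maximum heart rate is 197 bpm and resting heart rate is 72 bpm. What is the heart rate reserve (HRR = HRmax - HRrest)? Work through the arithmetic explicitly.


HRR = HRmax - HRrest
= 197 - 72
= 125 bpm

125 bpm


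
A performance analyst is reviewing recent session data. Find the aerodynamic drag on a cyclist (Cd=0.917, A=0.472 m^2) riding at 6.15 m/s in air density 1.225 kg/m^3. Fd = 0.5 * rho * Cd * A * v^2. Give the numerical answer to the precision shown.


Fd = 0.5 * 1.225 * 0.917 * 0.472 * 6.15^2
= 0.5 * 1.225 * 0.917 * 0.472 * 37.8225
= 10.027 N

10.027 N


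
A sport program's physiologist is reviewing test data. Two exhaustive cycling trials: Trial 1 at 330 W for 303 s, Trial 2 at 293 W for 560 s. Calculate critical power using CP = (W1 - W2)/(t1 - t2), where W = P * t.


W1 = 330 * 303 = 99990 J
W2 = 293 * 560 = 164080 J
CP = (99990 - 164080) / (303 - 560)
= -64090 / -257
= 249.38 W

249.38 W


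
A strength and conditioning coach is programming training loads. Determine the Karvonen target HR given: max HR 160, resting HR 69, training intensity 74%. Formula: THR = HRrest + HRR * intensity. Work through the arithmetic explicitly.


HRR = HRmax - HRrest = 160 - 69 = 91
THR = 69 + 91 * 0.74
= 136.34 bpm

136.34 bpm


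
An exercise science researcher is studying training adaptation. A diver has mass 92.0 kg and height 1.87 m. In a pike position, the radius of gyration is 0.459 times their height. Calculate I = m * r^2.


r = 0.459 * 1.87 = 0.85833 m
I = m * r^2 = 92.0 * 0.73673 = 67.779 kg*m^2

67.779 kg*m^2


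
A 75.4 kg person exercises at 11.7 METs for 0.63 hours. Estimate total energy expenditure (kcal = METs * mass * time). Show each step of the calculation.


Energy = METs * mass(kg) * time(h)
= 11.7 * 75.4 * 0.63
= 555.77 kcal

555.77 kcal


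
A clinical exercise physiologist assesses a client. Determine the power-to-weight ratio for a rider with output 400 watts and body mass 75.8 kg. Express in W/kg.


P/W = 400 / 75.8 = 5.277 W/kg

5.277 W/kg


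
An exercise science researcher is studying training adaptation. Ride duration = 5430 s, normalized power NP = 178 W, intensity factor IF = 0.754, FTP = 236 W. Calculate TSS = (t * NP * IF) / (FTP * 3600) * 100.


Numerator = 5430 * 178 * 0.754 = 728771.16
Denominator = 236 * 3600 = 849600
TSS = 728771.16 / 849600 * 100
= 85.78

85.78 TSS


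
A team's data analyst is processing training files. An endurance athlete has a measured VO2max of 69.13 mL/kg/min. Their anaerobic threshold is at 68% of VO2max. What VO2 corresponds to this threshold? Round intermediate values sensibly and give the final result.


Anaerobic threshold VO2 = VO2max * 68%
= 69.13 * 0.68
= 47.01 mL/kg/min

47.01 mL/kg/min


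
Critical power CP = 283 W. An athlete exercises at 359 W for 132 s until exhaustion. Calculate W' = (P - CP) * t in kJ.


P - CP = 359 - 283 = 76 W
W' = 76 * 132 = 10032 J
= 10032 / 1000 = 10.032 kJ

10.032 kJ


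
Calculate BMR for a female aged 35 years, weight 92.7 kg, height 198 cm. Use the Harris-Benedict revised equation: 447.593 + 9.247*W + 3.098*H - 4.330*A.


Substituting values:
W term = 9.247 * 92.7 = 857.1969
H term = 3.098 * 198 = 613.404
A term = 4.330 * 35 = 151.55
BMR = 1766.64 kcal/day

1766.64 kcal/day


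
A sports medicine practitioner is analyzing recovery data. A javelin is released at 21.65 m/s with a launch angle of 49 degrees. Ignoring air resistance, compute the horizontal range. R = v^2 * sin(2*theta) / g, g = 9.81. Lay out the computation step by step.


Launch speed squared = 468.7225
sin(2 * 49 deg) = 0.990268
Range = 468.7225 * 0.990268 / 9.81
= 47.315 m

47.315 m


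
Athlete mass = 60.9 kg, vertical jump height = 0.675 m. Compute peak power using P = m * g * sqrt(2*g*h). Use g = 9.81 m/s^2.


sqrt(2 * 9.81 * 0.675) = sqrt(13.2435) = 3.639162 m/s
P = 60.9 * 9.81 * 3.639162
= 2174.14 W

2174.14 W


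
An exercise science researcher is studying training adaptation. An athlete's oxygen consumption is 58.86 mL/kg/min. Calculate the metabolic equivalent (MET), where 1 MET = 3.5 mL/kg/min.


MET = VO2 / 3.5
= 58.86 / 3.5
= 16.82 METs

16.82 METs


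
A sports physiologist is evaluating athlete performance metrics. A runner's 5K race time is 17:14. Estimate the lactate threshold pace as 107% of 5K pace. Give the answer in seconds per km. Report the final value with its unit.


Total race time = 17*60 + 14 = 1034 seconds
5K pace = 1034 / 5 = 206.8 sec/km
LT pace = 206.8 * 1.07 = 221.28 sec/km

221.28 s/km


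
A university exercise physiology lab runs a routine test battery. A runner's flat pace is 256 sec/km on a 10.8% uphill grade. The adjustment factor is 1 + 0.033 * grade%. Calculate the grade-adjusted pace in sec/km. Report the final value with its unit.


Factor = 1 + 0.033 * 10.8 = 1.3564
Adjusted pace = 256 * 1.3564
= 347.24 sec/km

347.24 s/km


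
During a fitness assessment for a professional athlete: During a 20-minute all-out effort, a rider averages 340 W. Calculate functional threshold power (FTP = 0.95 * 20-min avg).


FTP = 0.95 * 340
= 323.0 W

323.0 W


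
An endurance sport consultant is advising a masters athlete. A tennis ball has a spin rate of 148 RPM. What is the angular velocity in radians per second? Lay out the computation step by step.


Convert RPM to rad/s: multiply by 2*pi and divide by 60
omega = 148 * 2 * pi / 60
= 15.499 rad/s

15.499 rad/s


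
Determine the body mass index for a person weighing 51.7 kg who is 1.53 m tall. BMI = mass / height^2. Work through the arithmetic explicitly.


BMI = mass / height^2
= 51.7 / 1.53^2
= 51.7 / 2.3409
= 22.09 kg/m^2

22.09 kg/m^2


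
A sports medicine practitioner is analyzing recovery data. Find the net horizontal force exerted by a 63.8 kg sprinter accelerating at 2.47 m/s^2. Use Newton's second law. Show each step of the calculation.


Newton's second law: F = m * a
F = 63.8 * 2.47 = 157.59 N

157.59 N


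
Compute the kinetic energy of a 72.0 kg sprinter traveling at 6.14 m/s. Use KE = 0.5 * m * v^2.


Velocity squared = 37.6996
KE = 0.5 * 72.0 * 37.6996 = 1357.19 J

1357.19 J


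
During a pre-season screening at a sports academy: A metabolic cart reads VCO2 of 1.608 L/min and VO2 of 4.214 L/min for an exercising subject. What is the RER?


RER = VCO2 / VO2 = 1.608 / 4.214 = 0.3816

0.3816


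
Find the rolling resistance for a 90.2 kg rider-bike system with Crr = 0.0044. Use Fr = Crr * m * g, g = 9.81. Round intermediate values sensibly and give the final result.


m * g = 90.2 * 9.81 = 884.862 N
Fr = 0.0044 * 884.862 = 3.893 N

3.893 N


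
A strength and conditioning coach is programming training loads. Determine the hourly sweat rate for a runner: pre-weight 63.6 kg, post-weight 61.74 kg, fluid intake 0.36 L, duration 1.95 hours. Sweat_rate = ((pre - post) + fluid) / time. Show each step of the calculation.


Mass lost = 63.6 - 61.74 = 1.86 kg
Add fluid consumed: 1.86 + 0.36 = 2.22 L total sweat
Sweat rate = 2.22 / 1.95 = 1.138 L/h

1.138 L/h


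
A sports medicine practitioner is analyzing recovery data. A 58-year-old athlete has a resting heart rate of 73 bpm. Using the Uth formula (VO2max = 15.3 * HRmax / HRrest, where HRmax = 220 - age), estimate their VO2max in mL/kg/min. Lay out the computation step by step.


HRmax = 220 - 58 = 162 bpm
Ratio = HRmax / HRrest = 162 / 73 = 2.2192
VO2max = 15.3 * 2.2192 = 33.95 mL/kg/min

33.95 mL/kg/min


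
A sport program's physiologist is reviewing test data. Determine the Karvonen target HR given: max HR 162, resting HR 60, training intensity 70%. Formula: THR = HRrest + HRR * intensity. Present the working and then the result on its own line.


HRR = HRmax - HRrest = 162 - 60 = 102
THR = 60 + 102 * 0.7
= 131.4 bpm

131.4 bpm


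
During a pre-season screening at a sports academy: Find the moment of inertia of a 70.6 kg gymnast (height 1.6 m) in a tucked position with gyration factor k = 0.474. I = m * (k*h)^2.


Radius of gyration = 0.474 * 1.6 = 0.7584 m
I = 70.6 * 0.7584^2
= 70.6 * 0.575171
= 40.607 kg*m^2

40.607 kg*m^2


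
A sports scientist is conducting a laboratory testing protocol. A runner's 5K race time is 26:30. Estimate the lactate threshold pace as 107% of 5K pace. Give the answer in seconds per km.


Total race time = 26*60 + 30 = 1590 seconds
5K pace = 1590 / 5 = 318.0 sec/km
LT pace = 318.0 * 1.07 = 340.26 sec/km

340.26 s/km


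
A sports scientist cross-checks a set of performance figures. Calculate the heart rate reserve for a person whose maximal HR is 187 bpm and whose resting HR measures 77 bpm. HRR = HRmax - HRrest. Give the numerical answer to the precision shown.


HRmax = 187 bpm
HRrest = 77 bpm
HRR = 187 - 77 = 110 bpm

110 bpm


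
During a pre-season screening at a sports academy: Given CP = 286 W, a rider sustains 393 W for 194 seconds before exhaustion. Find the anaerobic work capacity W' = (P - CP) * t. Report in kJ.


Excess power = 393 - 286 = 107 W
Work above CP = 107 * 194 = 20758 J
W' = 20.758 kJ

20.758 kJ


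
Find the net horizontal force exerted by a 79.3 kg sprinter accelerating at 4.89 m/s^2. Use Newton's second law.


Newton's second law: F = m * a
F = 79.3 * 4.89 = 387.78 N

387.78 N


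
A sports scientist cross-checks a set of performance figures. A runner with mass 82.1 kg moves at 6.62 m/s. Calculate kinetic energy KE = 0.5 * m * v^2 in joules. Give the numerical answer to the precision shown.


v^2 = 6.62^2 = 43.8244
KE = 0.5 * 82.1 * 43.8244
= 1798.99 J

1798.99 J


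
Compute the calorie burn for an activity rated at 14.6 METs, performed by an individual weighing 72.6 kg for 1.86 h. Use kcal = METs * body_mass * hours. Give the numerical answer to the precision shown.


Product of METs and mass = 14.6 * 72.6 = 1059.96
Total kcal = 1059.96 * 1.86 = 1971.53 kcal

1971.53 kcal


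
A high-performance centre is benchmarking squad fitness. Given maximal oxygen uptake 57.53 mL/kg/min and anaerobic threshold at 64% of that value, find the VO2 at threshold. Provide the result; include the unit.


Percentage as decimal = 0.64
VO2 at AT = 57.53 * 0.64 = 36.82 mL/kg/min

36.82 mL/kg/min


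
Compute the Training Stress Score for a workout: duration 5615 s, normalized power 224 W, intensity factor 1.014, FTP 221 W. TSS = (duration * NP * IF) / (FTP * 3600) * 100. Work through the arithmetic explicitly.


Product = 5615 * 224 * 1.014 = 1275368.64
Base = 221 * 3600 = 795600
TSS = 1275368.64 / 795600 * 100 = 160.3

160.3 TSS


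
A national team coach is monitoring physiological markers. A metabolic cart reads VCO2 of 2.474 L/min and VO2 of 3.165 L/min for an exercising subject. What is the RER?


RER = VCO2 / VO2 = 2.474 / 3.165 = 0.7817

0.7817


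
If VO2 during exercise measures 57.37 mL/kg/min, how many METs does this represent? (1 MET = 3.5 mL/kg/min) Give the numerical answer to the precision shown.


METs = VO2 / 3.5 = 57.37 / 3.5 = 16.39

16.39 METs


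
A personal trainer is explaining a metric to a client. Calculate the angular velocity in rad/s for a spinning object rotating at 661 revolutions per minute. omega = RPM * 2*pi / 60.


omega = RPM * 2*pi / 60
= 661 * 6.28318531 / 60
= 69.22 rad/s

69.22 rad/s


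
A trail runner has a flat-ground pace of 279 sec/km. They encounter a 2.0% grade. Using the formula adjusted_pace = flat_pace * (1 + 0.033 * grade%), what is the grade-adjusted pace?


Grade factor = 1 + 0.033 * 2.0 = 1.066
Adjusted = 279 * 1.066 = 297.41 sec/km

297.41 s/km


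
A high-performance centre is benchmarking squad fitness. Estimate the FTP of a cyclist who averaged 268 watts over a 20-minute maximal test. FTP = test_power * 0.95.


FTP = 268 * 0.95 = 254.6 W

254.6 W


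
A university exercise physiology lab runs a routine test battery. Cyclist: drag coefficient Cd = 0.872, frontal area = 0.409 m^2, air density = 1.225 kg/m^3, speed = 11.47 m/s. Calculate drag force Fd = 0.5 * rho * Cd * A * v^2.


v^2 = 11.47^2 = 131.5609
Fd = 0.5 * 1.225 * 0.872 * 0.409 * 131.5609
= 28.739 N

28.739 N


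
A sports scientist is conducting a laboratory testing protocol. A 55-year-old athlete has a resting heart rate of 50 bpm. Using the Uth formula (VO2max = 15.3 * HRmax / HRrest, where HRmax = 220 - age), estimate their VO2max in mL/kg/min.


HRmax = 220 - 55 = 165 bpm
Ratio = HRmax / HRrest = 165 / 50 = 3.3
VO2max = 15.3 * 3.3 = 50.49 mL/kg/min

50.49 mL/kg/min


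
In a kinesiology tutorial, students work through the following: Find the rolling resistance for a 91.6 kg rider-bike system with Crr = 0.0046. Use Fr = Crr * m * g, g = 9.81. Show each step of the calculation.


m * g = 91.6 * 9.81 = 898.596 N
Fr = 0.0046 * 898.596 = 4.134 N

4.134 N


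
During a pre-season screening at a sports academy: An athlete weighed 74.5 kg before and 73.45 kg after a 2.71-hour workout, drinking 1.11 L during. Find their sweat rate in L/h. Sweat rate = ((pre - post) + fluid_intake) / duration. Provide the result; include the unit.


Body mass change = 1.05 kg
Total sweat loss = 1.05 + 1.11 = 2.16 L
Rate = 2.16 / 2.71 = 0.797 L/h

0.797 L/h


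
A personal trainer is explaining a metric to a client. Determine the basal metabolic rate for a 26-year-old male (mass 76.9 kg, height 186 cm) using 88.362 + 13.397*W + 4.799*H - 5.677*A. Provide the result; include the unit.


BMR = 88.362 + 13.397*76.9 + 4.799*186 - 5.677*26
= 1863.6 kcal/day

1863.6 kcal/day


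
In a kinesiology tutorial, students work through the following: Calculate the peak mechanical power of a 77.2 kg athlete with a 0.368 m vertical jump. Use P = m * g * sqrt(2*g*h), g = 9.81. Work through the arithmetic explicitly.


First, sqrt(2gh) = sqrt(2 * 9.81 * 0.368)
= sqrt(7.22016) = 2.687036 m/s
Power = 77.2 * 9.81 * 2.687036 = 2034.98 W

2034.98 W


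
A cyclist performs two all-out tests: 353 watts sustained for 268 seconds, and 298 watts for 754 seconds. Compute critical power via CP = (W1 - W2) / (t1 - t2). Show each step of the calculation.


W1 = P1 * t1 = 353 * 268 = 94604 J
W2 = P2 * t2 = 298 * 754 = 224692 J
CP = (94604 - 224692) / (268 - 754)
= 267.67 W

267.67 W
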